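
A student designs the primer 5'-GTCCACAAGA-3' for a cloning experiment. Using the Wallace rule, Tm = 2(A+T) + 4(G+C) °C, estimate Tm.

30°C

Counting bases: T=1, C=3, A=4, G=2
AT pairs contribute 5, GC pairs contribute 5.
Tm = 4·5 + 2·5 = 20 + 10 = 30°C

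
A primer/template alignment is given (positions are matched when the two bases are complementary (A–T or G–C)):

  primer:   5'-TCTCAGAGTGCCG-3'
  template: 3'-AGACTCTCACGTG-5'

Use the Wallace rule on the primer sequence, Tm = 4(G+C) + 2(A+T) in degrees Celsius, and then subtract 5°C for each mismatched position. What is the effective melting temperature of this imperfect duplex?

27°C

Primer base counts: A=2, T=3, G=4, C=4 → A+T=5, G+C=8
Perfect-match Tm = 2(5) + 4(8) = 10 + 32 = 42°C
Mismatches (positions where the bases are not complementary): 3 (at positions 4, 12, 13)
Effective Tm = 42 − 3×5 = 42 − 15 = 27°C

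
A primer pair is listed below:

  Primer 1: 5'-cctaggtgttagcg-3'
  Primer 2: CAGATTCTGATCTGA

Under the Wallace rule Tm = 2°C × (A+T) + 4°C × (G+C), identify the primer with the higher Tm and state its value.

Primer 1, 44°C

Primer 1: A+T=6, G+C=8 → Tm = 2(6)+4(8) = 44°C
Primer 2: A+T=9, G+C=6 → Tm = 2(9)+4(6) = 42°C
44°C vs 42°C → primer 1 is higher.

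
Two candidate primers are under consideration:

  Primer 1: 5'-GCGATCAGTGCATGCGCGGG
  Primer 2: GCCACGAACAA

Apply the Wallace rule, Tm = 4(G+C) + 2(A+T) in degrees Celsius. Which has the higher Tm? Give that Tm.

Primer 1, 68°C

Primer 1: A+T=6, G+C=14 → Tm = 2(6)+4(14) = 68°C
Primer 2: A+T=5, G+C=6 → Tm = 2(5)+4(6) = 34°C
68°C vs 34°C → primer 1 is higher.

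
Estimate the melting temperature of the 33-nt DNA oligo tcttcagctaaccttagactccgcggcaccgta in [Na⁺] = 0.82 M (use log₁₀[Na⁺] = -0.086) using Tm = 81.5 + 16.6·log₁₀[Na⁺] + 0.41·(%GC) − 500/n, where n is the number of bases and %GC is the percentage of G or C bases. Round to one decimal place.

Length n = 33. Base counts: T=8, G=6, A=7, C=12
G+C = 18, so %GC = 18/33 × 100 = 54.545%
Salt term: 16.6 × (-0.086) = -1.428
GC term: 0.41 × 54.545 = 22.363; length term: −500/33 = −15.152
Tm = 81.5 + (-1.428) + 22.363 − 15.152 = 87.283 → 87.3°C

87.3°C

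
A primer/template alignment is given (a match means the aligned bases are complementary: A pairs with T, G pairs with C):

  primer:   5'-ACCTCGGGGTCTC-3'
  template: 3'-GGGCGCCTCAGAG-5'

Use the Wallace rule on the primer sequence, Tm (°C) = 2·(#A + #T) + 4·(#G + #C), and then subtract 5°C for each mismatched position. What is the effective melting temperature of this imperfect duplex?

29°C

Primer base counts: A=1, T=3, G=4, C=5 → A+T=4, G+C=9
Perfect-match Tm = 2(4) + 4(9) = 8 + 36 = 44°C
Mismatches (positions where the bases are not complementary): 3 (at positions 1, 4, 8)
Effective Tm = 44 − 3×5 = 44 − 15 = 29°C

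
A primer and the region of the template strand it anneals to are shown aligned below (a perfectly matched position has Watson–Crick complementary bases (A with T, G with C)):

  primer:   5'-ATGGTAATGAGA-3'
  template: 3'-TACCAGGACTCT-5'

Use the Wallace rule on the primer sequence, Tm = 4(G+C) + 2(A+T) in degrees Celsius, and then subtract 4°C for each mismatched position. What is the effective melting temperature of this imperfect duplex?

24°C

Primer base counts: A=5, T=3, G=4, C=0 → A+T=8, G+C=4
Perfect-match Tm = 2(8) + 4(4) = 16 + 16 = 32°C
Mismatches (positions where the bases are not complementary): 2 (at positions 6, 7)
Effective Tm = 32 − 2×4 = 32 − 8 = 24°C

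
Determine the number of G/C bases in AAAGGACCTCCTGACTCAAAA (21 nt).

T=3, G=3, A=9, C=6
G+C = 3 + 6 = 9

9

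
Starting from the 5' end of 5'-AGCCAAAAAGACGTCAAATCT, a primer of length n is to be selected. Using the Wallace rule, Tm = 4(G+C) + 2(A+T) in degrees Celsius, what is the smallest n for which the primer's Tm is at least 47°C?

First 16 bases: AGCCAAAAAGACGTCA → Tm = 46°C (< 47°C)
First 17 bases: AGCCAAAAAGACGTCAA → Tm = 48°C (≥ 47°C)
Since every base adds ≥2°C, Tm only increases with n, so the threshold is first crossed at n = 17.

n = 17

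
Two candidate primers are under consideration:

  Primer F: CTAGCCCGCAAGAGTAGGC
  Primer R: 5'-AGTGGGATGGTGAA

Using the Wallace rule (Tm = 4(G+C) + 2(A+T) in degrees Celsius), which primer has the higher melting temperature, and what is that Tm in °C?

Primer F, 62°C

Primer F: A+T=7, G+C=12 → Tm = 2(7)+4(12) = 62°C
Primer R: A+T=7, G+C=7 → Tm = 2(7)+4(7) = 42°C
62°C vs 42°C → primer F is higher.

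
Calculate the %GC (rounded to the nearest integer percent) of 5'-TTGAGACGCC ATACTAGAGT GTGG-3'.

50%

Counting bases: C=4, T=6, G=8, A=6
G+C = 8 + 4 = 12 out of 24 bases
%GC = 12/24 × 100 = 50% ≈ 50%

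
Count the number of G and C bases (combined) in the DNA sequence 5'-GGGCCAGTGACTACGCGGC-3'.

Scanning the sequence gives A=3, T=2, C=6, G=8.
G+C = 8 + 6 = 14

14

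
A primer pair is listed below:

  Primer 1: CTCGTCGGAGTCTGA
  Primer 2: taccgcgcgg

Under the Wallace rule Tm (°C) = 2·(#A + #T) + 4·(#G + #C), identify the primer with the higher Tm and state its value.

Primer 1, 48°C

Primer 1: A+T=6, G+C=9 → Tm = 2(6)+4(9) = 48°C
Primer 2: A+T=2, G+C=8 → Tm = 2(2)+4(8) = 36°C
48°C vs 36°C → primer 1 is higher.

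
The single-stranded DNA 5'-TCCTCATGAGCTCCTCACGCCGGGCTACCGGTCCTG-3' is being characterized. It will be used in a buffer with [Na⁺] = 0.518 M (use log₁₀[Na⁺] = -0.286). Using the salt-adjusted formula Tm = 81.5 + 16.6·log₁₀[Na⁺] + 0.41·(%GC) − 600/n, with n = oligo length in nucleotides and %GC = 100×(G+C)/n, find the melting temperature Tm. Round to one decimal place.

87.4°C

Length n = 36. Scanning the sequence gives C=15, G=9, T=8, A=4.
G+C = 24, so %GC = 24/36 × 100 = 66.667%
Salt term: 16.6 × (-0.286) = -4.748
GC term: 0.41 × 66.667 = 27.333; length term: −600/36 = −16.667
Tm = 81.5 + (-4.748) + 27.333 − 16.667 = 87.418 → 87.4°C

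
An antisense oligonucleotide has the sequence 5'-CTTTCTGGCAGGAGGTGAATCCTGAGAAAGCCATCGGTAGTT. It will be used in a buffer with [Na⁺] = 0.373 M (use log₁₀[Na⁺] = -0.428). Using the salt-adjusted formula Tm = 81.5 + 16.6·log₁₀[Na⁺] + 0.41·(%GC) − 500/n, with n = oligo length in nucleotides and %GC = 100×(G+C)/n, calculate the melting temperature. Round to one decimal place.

83.0°C

Length n = 42. Base counts: G=13, A=10, C=8, T=11
G+C = 21, so %GC = 21/42 × 100 = 50%
Salt term: 16.6 × (-0.428) = -7.105
GC term: 0.41 × 50 = 20.5; length term: −500/42 = −11.905
Tm = 81.5 + (-7.105) + 20.5 − 11.905 = 82.99 → 83.0°C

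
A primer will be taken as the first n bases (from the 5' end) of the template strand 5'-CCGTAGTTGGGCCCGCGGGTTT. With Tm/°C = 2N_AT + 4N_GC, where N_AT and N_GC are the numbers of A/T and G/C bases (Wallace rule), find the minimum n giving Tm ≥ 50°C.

First 14 bases: CCGTAGTTGGGCCC → Tm = 48°C (< 50°C)
First 15 bases: CCGTAGTTGGGCCCG → Tm = 52°C (≥ 50°C)
Since every base adds ≥2°C, Tm only increases with n, so the threshold is first crossed at n = 15.

n = 15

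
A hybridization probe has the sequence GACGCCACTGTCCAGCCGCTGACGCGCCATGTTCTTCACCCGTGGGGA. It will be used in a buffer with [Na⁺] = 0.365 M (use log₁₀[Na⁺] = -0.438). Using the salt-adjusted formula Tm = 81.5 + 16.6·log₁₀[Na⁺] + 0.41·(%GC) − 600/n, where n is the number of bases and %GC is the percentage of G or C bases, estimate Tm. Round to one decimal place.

Length n = 48. Base counts: T=9, G=14, C=18, A=7
G+C = 32, so %GC = 32/48 × 100 = 66.667%
Salt term: 16.6 × (-0.438) = -7.271
GC term: 0.41 × 66.667 = 27.333; length term: −600/48 = −12.5
Tm = 81.5 + (-7.271) + 27.333 − 12.5 = 89.062 → 89.1°C

89.1°C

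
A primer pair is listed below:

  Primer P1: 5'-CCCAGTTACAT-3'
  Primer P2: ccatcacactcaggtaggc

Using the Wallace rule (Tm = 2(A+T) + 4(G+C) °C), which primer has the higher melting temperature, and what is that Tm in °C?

Primer P1: A+T=6, G+C=5 → Tm = 2(6)+4(5) = 32°C
Primer P2: A+T=8, G+C=11 → Tm = 2(8)+4(11) = 60°C
32°C vs 60°C → primer P2 is higher.

Primer P2, 60°C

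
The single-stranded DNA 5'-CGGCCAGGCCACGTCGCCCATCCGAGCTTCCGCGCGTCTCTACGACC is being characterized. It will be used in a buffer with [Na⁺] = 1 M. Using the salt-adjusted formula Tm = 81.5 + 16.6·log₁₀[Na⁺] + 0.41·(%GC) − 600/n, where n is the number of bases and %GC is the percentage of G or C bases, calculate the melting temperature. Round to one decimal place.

Length n = 47. Base counts: A=6, C=22, T=7, G=12
G+C = 34, so %GC = 34/47 × 100 = 72.34%
Salt term: 16.6 × (0) = 0
GC term: 0.41 × 72.34 = 29.659; length term: −600/47 = −12.766
Tm = 81.5 + (0) + 29.659 − 12.766 = 98.393 → 98.4°C

98.4°C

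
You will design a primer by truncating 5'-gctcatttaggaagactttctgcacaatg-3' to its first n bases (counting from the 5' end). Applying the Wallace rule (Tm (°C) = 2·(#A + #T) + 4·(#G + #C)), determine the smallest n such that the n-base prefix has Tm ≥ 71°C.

n = 25

First 24 bases: GCTCATTTAGGAAGACTTTCTGCA → Tm = 68°C (< 71°C)
First 25 bases: GCTCATTTAGGAAGACTTTCTGCAC → Tm = 72°C (≥ 71°C)
Each additional base adds 2°C (A/T) or 4°C (G/C), so Tm is non-decreasing in n; n = 25 is the first length to reach 71°C.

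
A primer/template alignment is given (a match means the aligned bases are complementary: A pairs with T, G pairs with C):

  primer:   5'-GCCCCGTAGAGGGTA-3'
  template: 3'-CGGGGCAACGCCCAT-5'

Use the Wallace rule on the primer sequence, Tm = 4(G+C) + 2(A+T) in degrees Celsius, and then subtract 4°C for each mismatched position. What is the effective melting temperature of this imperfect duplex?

Primer base counts: A=3, T=2, G=6, C=4 → A+T=5, G+C=10
Perfect-match Tm = 2(5) + 4(10) = 10 + 40 = 50°C
Mismatches (positions where the bases are not complementary): 2 (at positions 8, 10)
Effective Tm = 50 − 2×4 = 50 − 8 = 42°C

42°C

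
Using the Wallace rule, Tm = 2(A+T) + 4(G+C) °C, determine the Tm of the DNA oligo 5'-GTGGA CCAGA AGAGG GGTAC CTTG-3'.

76°C

T=4, A=6, G=10, C=4
A+T = 10, G+C = 14
Tm = 2×10 + 4×14 = 76°C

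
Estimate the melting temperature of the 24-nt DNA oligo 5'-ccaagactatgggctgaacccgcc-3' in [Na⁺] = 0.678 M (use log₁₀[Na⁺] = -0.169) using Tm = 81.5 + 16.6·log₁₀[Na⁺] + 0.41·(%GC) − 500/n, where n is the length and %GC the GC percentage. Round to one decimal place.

Length n = 24. Counting bases: A=6, G=6, T=3, C=9
G+C = 15, so %GC = 15/24 × 100 = 62.5%
Salt term: 16.6 × (-0.169) = -2.805
GC term: 0.41 × 62.5 = 25.625; length term: −500/24 = −20.833
Tm = 81.5 + (-2.805) + 25.625 − 20.833 = 83.487 → 83.5°C

83.5°C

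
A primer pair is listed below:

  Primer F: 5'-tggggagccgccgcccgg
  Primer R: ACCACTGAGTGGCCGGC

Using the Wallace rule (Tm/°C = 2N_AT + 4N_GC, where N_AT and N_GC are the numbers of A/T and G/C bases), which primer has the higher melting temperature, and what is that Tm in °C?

Primer F, 68°C

Primer F: A+T=2, G+C=16 → Tm = 2(2)+4(16) = 68°C
Primer R: A+T=5, G+C=12 → Tm = 2(5)+4(12) = 58°C
68°C vs 58°C → primer F is higher.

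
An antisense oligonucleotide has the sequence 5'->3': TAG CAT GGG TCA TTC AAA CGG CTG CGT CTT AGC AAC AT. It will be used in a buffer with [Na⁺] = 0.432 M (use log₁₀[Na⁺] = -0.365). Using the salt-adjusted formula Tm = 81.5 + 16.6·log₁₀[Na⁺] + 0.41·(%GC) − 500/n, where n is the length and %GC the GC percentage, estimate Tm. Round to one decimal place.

81.7°C

Length n = 38. T=10, C=9, G=9, A=10
G+C = 18, so %GC = 18/38 × 100 = 47.368%
Salt term: 16.6 × (-0.365) = -6.059
GC term: 0.41 × 47.368 = 19.421; length term: −500/38 = −13.158
Tm = 81.5 + (-6.059) + 19.421 − 13.158 = 81.704 → 81.7°C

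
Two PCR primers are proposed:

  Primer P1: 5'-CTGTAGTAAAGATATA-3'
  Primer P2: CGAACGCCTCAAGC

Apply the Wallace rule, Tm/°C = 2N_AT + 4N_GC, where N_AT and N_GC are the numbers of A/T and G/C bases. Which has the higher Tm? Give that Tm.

Primer P2, 46°C

Primer P1: A+T=12, G+C=4 → Tm = 2(12)+4(4) = 40°C
Primer P2: A+T=5, G+C=9 → Tm = 2(5)+4(9) = 46°C
40°C vs 46°C → primer P2 is higher.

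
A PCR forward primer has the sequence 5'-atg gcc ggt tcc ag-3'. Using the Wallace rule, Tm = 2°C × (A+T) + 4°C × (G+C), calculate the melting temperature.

46°C

Scanning the sequence gives A=2, T=3, C=4, G=5.
A+T = 5, G+C = 9
Tm = 2(5) + 4(9) = 10 + 36 = 46°C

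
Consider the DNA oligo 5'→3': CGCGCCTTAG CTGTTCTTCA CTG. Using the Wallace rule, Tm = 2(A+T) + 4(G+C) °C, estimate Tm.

Base counts: T=8, C=8, G=5, A=2
So N_AT = 10 and N_GC = 13.
Tm = 4·13 + 2·10 = 52 + 20 = 72°C

72°C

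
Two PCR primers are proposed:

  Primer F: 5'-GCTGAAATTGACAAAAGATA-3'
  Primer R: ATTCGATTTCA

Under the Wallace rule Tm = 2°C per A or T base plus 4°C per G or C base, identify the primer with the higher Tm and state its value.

Primer F, 52°C

Primer F: A+T=14, G+C=6 → Tm = 2(14)+4(6) = 52°C
Primer R: A+T=8, G+C=3 → Tm = 2(8)+4(3) = 28°C
52°C vs 28°C → primer F is higher.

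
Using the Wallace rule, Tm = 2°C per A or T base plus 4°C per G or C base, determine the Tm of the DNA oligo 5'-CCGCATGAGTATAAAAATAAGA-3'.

Scanning the sequence gives C=3, G=4, A=11, T=4.
AT pairs contribute 15, GC pairs contribute 7.
Tm = 2×15 + 4×7 = 58°C

58°C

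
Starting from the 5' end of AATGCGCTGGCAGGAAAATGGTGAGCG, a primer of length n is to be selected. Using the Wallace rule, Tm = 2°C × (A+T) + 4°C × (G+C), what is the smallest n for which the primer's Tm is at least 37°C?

n = 12

First 11 bases: AATGCGCTGGC → Tm = 36°C (< 37°C)
First 12 bases: AATGCGCTGGCA → Tm = 38°C (≥ 37°C)
Since every base adds ≥2°C, Tm only increases with n, so the threshold is first crossed at n = 12.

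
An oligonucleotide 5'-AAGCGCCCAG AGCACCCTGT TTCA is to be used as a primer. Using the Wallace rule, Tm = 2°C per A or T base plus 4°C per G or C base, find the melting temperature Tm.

Counting bases: A=6, G=5, T=4, C=9
AT pairs contribute 10, GC pairs contribute 14.
Tm = 2(10) + 4(14) = 20 + 56 = 76°C

76°C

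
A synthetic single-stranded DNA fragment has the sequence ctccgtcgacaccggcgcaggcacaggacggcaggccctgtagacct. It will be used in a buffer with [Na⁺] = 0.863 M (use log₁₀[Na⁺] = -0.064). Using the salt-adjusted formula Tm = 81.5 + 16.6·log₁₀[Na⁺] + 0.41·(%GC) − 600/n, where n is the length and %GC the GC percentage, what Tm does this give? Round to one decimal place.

96.5°C

Length n = 47. Base counts: C=18, T=5, G=15, A=9
G+C = 33, so %GC = 33/47 × 100 = 70.213%
Salt term: 16.6 × (-0.064) = -1.062
GC term: 0.41 × 70.213 = 28.787; length term: −600/47 = −12.766
Tm = 81.5 + (-1.062) + 28.787 − 12.766 = 96.459 → 96.5°C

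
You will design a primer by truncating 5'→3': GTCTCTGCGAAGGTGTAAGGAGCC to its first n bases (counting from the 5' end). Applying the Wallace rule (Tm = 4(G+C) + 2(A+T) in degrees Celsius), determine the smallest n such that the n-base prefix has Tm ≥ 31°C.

n = 10

First 9 bases: GTCTCTGCG → Tm = 30°C (< 31°C)
First 10 bases: GTCTCTGCGA → Tm = 32°C (≥ 31°C)
Since every base adds ≥2°C, Tm only increases with n, so the threshold is first crossed at n = 10.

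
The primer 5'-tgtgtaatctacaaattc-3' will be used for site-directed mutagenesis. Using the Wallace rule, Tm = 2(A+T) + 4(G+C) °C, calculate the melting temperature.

Base counts: G=2, C=3, A=6, T=7
So N_AT = 13 and N_GC = 5.
Tm = 2(13) + 4(5) = 26 + 20 = 46°C

46°C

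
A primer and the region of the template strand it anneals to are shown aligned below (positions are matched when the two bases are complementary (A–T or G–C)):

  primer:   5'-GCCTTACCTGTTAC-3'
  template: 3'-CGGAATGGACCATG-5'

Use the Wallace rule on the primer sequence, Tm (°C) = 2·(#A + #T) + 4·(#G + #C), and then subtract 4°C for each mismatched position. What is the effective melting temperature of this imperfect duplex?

38°C

Primer base counts: A=2, T=5, G=2, C=5 → A+T=7, G+C=7
Perfect-match Tm = 2(7) + 4(7) = 14 + 28 = 42°C
Mismatches (positions where the bases are not complementary): 1 (at position 11)
Effective Tm = 42 − 1×4 = 42 − 4 = 38°C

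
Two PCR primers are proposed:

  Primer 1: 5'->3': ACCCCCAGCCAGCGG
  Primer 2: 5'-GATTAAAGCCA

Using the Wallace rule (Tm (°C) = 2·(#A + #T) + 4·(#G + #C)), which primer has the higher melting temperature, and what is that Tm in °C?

Primer 1, 54°C

Primer 1: A+T=3, G+C=12 → Tm = 2(3)+4(12) = 54°C
Primer 2: A+T=7, G+C=4 → Tm = 2(7)+4(4) = 30°C
54°C vs 30°C → primer 1 is higher.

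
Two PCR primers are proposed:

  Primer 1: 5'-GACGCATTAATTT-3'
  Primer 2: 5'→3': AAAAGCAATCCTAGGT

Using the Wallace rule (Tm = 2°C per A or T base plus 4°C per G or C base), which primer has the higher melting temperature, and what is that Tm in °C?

Primer 2, 44°C

Primer 1: A+T=9, G+C=4 → Tm = 2(9)+4(4) = 34°C
Primer 2: A+T=10, G+C=6 → Tm = 2(10)+4(6) = 44°C
34°C vs 44°C → primer 2 is higher.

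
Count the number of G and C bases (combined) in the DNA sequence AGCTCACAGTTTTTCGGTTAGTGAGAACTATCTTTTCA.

14

Scanning the sequence gives T=15, C=7, G=7, A=9.
G+C = 7 + 7 = 14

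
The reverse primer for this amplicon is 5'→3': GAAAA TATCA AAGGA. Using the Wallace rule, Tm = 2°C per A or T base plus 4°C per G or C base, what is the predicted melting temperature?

Base counts: C=1, T=2, G=3, A=9
A+T = 11, G+C = 4
Tm = 2(11) + 4(4) = 22 + 16 = 38°C

38°C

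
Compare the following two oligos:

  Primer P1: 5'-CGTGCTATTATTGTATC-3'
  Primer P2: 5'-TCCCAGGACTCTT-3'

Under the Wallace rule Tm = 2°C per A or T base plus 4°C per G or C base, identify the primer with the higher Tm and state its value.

Primer P1: A+T=11, G+C=6 → Tm = 2(11)+4(6) = 46°C
Primer P2: A+T=6, G+C=7 → Tm = 2(6)+4(7) = 40°C
46°C vs 40°C → primer P1 is higher.

Primer P1, 46°C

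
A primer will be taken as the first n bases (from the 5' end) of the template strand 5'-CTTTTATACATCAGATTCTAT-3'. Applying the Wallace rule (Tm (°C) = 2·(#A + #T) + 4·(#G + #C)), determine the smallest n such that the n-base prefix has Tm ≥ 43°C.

First 17 bases: CTTTTATACATCAGATT → Tm = 42°C (< 43°C)
First 18 bases: CTTTTATACATCAGATTC → Tm = 46°C (≥ 43°C)
Since every base adds ≥2°C, Tm only increases with n, so the threshold is first crossed at n = 18.

n = 18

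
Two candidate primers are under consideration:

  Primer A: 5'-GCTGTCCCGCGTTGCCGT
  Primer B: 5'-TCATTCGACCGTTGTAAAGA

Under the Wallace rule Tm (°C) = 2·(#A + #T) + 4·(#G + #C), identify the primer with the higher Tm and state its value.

Primer A: A+T=5, G+C=13 → Tm = 2(5)+4(13) = 62°C
Primer B: A+T=12, G+C=8 → Tm = 2(12)+4(8) = 56°C
62°C vs 56°C → primer A is higher.

Primer A, 62°C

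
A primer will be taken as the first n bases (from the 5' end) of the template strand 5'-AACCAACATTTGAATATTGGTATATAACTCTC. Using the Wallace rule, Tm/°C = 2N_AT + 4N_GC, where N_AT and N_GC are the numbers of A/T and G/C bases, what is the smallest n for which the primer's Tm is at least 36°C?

First 13 bases: AACCAACATTTGA → Tm = 34°C (< 36°C)
First 14 bases: AACCAACATTTGAA → Tm = 36°C (≥ 36°C)
Since every base adds ≥2°C, Tm only increases with n, so the threshold is first crossed at n = 14.

n = 14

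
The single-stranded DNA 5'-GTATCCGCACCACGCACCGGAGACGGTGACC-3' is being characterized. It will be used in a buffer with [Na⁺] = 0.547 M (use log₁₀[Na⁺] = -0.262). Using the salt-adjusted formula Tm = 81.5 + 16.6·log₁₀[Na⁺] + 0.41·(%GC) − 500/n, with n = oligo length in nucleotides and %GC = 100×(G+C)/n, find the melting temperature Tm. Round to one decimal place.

Length n = 31. Counting bases: T=3, C=12, A=7, G=9
G+C = 21, so %GC = 21/31 × 100 = 67.742%
Salt term: 16.6 × (-0.262) = -4.349
GC term: 0.41 × 67.742 = 27.774; length term: −500/31 = −16.129
Tm = 81.5 + (-4.349) + 27.774 − 16.129 = 88.796 → 88.8°C

88.8°C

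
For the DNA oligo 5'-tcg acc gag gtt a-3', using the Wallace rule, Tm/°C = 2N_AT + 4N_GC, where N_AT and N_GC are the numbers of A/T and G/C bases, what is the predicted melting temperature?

40°C

Scanning the sequence gives A=3, G=4, C=3, T=3.
A+T = 6, G+C = 7
Tm = 2×6 + 4×7 = 40°C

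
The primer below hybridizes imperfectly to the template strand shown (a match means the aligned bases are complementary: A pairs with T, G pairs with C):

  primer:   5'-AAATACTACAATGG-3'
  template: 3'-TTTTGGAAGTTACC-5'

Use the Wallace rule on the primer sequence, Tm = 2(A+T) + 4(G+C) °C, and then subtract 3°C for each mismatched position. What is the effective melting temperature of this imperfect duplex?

27°C

Primer base counts: A=7, T=3, G=2, C=2 → A+T=10, G+C=4
Perfect-match Tm = 2(10) + 4(4) = 20 + 16 = 36°C
Mismatches (positions where the bases are not complementary): 3 (at positions 4, 5, 8)
Effective Tm = 36 − 3×3 = 36 − 9 = 27°C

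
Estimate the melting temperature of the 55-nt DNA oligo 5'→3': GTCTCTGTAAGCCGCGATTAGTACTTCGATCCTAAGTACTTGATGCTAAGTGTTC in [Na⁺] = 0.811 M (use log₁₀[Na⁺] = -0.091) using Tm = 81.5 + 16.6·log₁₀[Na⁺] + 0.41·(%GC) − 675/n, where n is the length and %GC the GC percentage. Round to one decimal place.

85.6°C

Length n = 55. Scanning the sequence gives C=12, G=12, A=12, T=19.
G+C = 24, so %GC = 24/55 × 100 = 43.636%
Salt term: 16.6 × (-0.091) = -1.511
GC term: 0.41 × 43.636 = 17.891; length term: −675/55 = −12.273
Tm = 81.5 + (-1.511) + 17.891 − 12.273 = 85.607 → 85.6°C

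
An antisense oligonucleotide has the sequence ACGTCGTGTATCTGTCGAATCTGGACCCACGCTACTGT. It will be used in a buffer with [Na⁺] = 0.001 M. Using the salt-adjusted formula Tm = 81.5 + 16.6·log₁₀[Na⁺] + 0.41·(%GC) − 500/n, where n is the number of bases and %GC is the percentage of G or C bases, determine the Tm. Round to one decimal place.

40.1°C

Length n = 38. T=11, C=11, G=9, A=7
G+C = 20, so %GC = 20/38 × 100 = 52.632%
Salt term: 16.6 × (-3) = -49.8
GC term: 0.41 × 52.632 = 21.579; length term: −500/38 = −13.158
Tm = 81.5 + (-49.8) + 21.579 − 13.158 = 40.121 → 40.1°C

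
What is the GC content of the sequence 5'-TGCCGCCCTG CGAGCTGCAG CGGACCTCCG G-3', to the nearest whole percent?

Base counts: C=13, A=3, T=4, G=11
G+C = 11 + 13 = 24 out of 31 bases
%GC = 24/31 × 100 = 77.42% ≈ 77%

77%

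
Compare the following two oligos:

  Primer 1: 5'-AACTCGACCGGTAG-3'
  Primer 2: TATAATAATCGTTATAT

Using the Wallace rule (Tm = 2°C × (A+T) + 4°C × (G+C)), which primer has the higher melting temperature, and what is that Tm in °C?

Primer 1: A+T=6, G+C=8 → Tm = 2(6)+4(8) = 44°C
Primer 2: A+T=15, G+C=2 → Tm = 2(15)+4(2) = 38°C
44°C vs 38°C → primer 1 is higher.

Primer 1, 44°C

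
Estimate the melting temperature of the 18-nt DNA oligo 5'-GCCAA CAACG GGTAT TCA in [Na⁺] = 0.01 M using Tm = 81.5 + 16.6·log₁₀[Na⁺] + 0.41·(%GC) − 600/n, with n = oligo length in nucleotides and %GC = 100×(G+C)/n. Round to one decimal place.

35.5°C

Length n = 18. Counting bases: G=4, T=3, A=6, C=5
G+C = 9, so %GC = 9/18 × 100 = 50%
Salt term: 16.6 × (-2) = -33.2
GC term: 0.41 × 50 = 20.5; length term: −600/18 = −33.333
Tm = 81.5 + (-33.2) + 20.5 − 33.333 = 35.467 → 35.5°C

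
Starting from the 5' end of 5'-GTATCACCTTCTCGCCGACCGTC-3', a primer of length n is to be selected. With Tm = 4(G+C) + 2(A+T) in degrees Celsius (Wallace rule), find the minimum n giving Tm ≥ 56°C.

First 17 bases: GTATCACCTTCTCGCCG → Tm = 54°C (< 56°C)
First 18 bases: GTATCACCTTCTCGCCGA → Tm = 56°C (≥ 56°C)
Since every base adds ≥2°C, Tm only increases with n, so the threshold is first crossed at n = 18.

n = 18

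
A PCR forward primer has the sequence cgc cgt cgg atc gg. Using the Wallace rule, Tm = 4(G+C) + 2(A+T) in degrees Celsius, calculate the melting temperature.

C=5, G=6, T=2, A=1
So N_AT = 3 and N_GC = 11.
Tm = 2×3 + 4×11 = 50°C

50°C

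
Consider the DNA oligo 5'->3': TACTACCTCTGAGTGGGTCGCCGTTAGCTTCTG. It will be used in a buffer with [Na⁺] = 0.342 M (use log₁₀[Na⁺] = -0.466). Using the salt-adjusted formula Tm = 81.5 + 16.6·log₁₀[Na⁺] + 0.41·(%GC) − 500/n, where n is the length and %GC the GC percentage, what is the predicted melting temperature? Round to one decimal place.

Length n = 33. T=11, C=9, A=4, G=9
G+C = 18, so %GC = 18/33 × 100 = 54.545%
Salt term: 16.6 × (-0.466) = -7.736
GC term: 0.41 × 54.545 = 22.363; length term: −500/33 = −15.152
Tm = 81.5 + (-7.736) + 22.363 − 15.152 = 80.975 → 81.0°C

81.0°C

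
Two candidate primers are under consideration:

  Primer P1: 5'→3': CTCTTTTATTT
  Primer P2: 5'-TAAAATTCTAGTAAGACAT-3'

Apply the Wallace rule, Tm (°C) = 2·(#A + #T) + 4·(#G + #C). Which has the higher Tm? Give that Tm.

Primer P1: A+T=9, G+C=2 → Tm = 2(9)+4(2) = 26°C
Primer P2: A+T=15, G+C=4 → Tm = 2(15)+4(4) = 46°C
26°C vs 46°C → primer P2 is higher.

Primer P2, 46°C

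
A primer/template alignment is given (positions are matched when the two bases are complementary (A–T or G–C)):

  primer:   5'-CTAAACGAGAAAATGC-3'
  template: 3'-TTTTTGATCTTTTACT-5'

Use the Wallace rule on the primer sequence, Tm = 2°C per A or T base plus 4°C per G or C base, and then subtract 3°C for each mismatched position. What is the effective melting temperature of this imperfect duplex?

32°C

Primer base counts: A=8, T=2, G=3, C=3 → A+T=10, G+C=6
Perfect-match Tm = 2(10) + 4(6) = 20 + 24 = 44°C
Mismatches (positions where the bases are not complementary): 4 (at positions 1, 2, 7, 16)
Effective Tm = 44 − 4×3 = 44 − 12 = 32°C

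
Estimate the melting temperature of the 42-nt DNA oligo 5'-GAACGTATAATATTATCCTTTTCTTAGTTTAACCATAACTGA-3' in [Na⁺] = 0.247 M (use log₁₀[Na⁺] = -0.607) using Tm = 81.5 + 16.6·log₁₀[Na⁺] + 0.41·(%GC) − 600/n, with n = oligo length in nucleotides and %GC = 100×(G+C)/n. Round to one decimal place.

Length n = 42. A=14, G=4, T=17, C=7
G+C = 11, so %GC = 11/42 × 100 = 26.19%
Salt term: 16.6 × (-0.607) = -10.076
GC term: 0.41 × 26.19 = 10.738; length term: −600/42 = −14.286
Tm = 81.5 + (-10.076) + 10.738 − 14.286 = 67.876 → 67.9°C

67.9°C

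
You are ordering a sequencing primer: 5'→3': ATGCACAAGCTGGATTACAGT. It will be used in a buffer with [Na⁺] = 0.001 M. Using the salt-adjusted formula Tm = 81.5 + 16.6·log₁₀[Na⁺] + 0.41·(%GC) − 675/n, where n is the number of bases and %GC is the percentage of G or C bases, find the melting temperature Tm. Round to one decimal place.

Length n = 21. Counting bases: C=4, A=7, G=5, T=5
G+C = 9, so %GC = 9/21 × 100 = 42.857%
Salt term: 16.6 × (-3) = -49.8
GC term: 0.41 × 42.857 = 17.571; length term: −675/21 = −32.143
Tm = 81.5 + (-49.8) + 17.571 − 32.143 = 17.128 → 17.1°C

17.1°C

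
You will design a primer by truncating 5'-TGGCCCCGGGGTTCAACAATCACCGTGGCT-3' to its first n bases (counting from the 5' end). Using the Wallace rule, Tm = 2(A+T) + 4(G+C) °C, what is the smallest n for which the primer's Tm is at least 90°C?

n = 28

First 27 bases: TGGCCCCGGGGTTCAACAATCACCGTG → Tm = 88°C (< 90°C)
First 28 bases: TGGCCCCGGGGTTCAACAATCACCGTGG → Tm = 92°C (≥ 90°C)
Since every base adds ≥2°C, Tm only increases with n, so the threshold is first crossed at n = 28.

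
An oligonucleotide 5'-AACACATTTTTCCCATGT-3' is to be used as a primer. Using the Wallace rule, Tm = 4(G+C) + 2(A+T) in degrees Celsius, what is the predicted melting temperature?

48°C

Counting bases: C=5, A=5, T=7, G=1
A+T = 12, G+C = 6
Tm = 4·6 + 2·12 = 24 + 24 = 48°C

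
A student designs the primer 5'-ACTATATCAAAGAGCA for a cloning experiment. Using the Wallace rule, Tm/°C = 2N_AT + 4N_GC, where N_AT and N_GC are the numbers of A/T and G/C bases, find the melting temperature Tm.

42°C

Counting bases: G=2, T=3, C=3, A=8
A+T = 11, G+C = 5
Tm = 2(11) + 4(5) = 22 + 20 = 42°C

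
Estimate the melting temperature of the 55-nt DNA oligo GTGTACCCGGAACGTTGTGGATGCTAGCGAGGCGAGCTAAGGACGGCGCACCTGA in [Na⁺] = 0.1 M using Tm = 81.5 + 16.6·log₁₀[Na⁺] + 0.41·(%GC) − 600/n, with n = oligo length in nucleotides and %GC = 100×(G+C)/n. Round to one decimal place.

Length n = 55. Scanning the sequence gives C=13, T=9, G=21, A=12.
G+C = 34, so %GC = 34/55 × 100 = 61.818%
Salt term: 16.6 × (-1) = -16.6
GC term: 0.41 × 61.818 = 25.345; length term: −600/55 = −10.909
Tm = 81.5 + (-16.6) + 25.345 − 10.909 = 79.336 → 79.3°C

79.3°C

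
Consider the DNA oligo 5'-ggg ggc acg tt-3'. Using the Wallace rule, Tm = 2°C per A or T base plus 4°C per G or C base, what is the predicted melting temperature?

38°C

Scanning the sequence gives T=2, A=1, C=2, G=6.
So N_AT = 3 and N_GC = 8.
Tm = 2×3 + 4×8 = 38°C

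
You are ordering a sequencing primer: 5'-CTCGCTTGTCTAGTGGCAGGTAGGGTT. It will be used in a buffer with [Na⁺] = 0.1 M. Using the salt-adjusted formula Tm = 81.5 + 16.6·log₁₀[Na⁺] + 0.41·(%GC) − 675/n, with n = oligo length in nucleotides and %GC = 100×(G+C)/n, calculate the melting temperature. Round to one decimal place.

Length n = 27. Base counts: G=10, C=5, T=9, A=3
G+C = 15, so %GC = 15/27 × 100 = 55.556%
Salt term: 16.6 × (-1) = -16.6
GC term: 0.41 × 55.556 = 22.778; length term: −675/27 = −25
Tm = 81.5 + (-16.6) + 22.778 − 25 = 62.678 → 62.7°C

62.7°C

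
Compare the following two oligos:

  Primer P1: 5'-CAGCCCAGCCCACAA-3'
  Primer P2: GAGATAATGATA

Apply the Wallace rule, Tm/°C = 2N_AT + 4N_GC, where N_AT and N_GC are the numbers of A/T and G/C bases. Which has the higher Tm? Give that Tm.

Primer P1, 50°C

Primer P1: A+T=5, G+C=10 → Tm = 2(5)+4(10) = 50°C
Primer P2: A+T=9, G+C=3 → Tm = 2(9)+4(3) = 30°C
50°C vs 30°C → primer P1 is higher.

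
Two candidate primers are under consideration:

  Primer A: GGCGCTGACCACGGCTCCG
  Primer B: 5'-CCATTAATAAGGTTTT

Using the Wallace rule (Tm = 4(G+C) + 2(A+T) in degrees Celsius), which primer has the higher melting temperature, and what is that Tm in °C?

Primer A: A+T=4, G+C=15 → Tm = 2(4)+4(15) = 68°C
Primer B: A+T=12, G+C=4 → Tm = 2(12)+4(4) = 40°C
68°C vs 40°C → primer A is higher.

Primer A, 68°C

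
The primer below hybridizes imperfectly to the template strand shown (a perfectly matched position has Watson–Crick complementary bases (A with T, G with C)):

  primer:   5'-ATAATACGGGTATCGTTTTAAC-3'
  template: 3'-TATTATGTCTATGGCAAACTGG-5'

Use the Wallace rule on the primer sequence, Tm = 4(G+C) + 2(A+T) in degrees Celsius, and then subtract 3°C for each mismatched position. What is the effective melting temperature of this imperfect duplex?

Primer base counts: A=7, T=8, G=4, C=3 → A+T=15, G+C=7
Perfect-match Tm = 2(15) + 4(7) = 30 + 28 = 58°C
Mismatches (positions where the bases are not complementary): 5 (at positions 8, 10, 13, 19, 21)
Effective Tm = 58 − 5×3 = 58 − 15 = 43°C

43°C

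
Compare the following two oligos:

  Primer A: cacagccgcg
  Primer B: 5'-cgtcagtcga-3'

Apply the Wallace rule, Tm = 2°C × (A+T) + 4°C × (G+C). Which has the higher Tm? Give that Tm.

Primer A, 36°C

Primer A: A+T=2, G+C=8 → Tm = 2(2)+4(8) = 36°C
Primer B: A+T=4, G+C=6 → Tm = 2(4)+4(6) = 32°C
36°C vs 32°C → primer A is higher.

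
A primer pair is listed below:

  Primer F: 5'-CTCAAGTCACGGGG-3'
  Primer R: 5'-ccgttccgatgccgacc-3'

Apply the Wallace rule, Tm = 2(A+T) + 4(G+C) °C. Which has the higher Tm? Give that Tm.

Primer F: A+T=5, G+C=9 → Tm = 2(5)+4(9) = 46°C
Primer R: A+T=5, G+C=12 → Tm = 2(5)+4(12) = 58°C
46°C vs 58°C → primer R is higher.

Primer R, 58°C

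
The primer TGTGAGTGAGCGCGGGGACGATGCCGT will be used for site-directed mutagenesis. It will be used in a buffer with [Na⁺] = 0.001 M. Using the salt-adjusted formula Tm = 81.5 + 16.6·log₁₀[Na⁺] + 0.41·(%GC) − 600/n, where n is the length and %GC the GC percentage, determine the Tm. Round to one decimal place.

Length n = 27. Base counts: C=5, G=13, A=4, T=5
G+C = 18, so %GC = 18/27 × 100 = 66.667%
Salt term: 16.6 × (-3) = -49.8
GC term: 0.41 × 66.667 = 27.333; length term: −600/27 = −22.222
Tm = 81.5 + (-49.8) + 27.333 − 22.222 = 36.811 → 36.8°C

36.8°C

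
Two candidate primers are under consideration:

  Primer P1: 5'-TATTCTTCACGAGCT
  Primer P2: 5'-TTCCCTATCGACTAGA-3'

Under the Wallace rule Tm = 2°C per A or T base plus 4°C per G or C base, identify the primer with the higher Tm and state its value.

Primer P2, 46°C

Primer P1: A+T=9, G+C=6 → Tm = 2(9)+4(6) = 42°C
Primer P2: A+T=9, G+C=7 → Tm = 2(9)+4(7) = 46°C
42°C vs 46°C → primer P2 is higher.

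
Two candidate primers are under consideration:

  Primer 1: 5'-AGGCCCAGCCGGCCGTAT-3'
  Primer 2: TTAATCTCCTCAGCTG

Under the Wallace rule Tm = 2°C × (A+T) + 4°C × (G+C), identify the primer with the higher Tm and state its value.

Primer 1: A+T=5, G+C=13 → Tm = 2(5)+4(13) = 62°C
Primer 2: A+T=9, G+C=7 → Tm = 2(9)+4(7) = 46°C
62°C vs 46°C → primer 1 is higher.

Primer 1, 62°C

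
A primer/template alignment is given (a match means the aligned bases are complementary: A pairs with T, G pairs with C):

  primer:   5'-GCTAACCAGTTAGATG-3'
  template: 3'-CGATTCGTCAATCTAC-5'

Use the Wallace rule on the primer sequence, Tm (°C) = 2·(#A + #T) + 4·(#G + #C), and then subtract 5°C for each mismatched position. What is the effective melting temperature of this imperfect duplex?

Primer base counts: A=5, T=4, G=4, C=3 → A+T=9, G+C=7
Perfect-match Tm = 2(9) + 4(7) = 18 + 28 = 46°C
Mismatches (positions where the bases are not complementary): 1 (at position 6)
Effective Tm = 46 − 1×5 = 46 − 5 = 41°C

41°C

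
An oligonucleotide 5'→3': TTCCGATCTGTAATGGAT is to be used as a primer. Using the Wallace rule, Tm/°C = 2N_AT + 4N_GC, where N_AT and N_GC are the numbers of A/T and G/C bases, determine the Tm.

50°C

Scanning the sequence gives A=4, C=3, T=7, G=4.
AT pairs contribute 11, GC pairs contribute 7.
Tm = 2×11 + 4×7 = 50°C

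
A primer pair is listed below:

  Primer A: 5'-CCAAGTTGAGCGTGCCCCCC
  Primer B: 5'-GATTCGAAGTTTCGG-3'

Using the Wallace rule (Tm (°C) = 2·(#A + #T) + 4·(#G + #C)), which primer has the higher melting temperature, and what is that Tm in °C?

Primer A: A+T=6, G+C=14 → Tm = 2(6)+4(14) = 68°C
Primer B: A+T=8, G+C=7 → Tm = 2(8)+4(7) = 44°C
68°C vs 44°C → primer A is higher.

Primer A, 68°C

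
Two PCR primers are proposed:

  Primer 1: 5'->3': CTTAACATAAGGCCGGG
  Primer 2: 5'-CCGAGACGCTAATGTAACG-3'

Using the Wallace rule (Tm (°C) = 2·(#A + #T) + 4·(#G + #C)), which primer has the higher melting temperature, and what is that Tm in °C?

Primer 2, 58°C

Primer 1: A+T=8, G+C=9 → Tm = 2(8)+4(9) = 52°C
Primer 2: A+T=9, G+C=10 → Tm = 2(9)+4(10) = 58°C
52°C vs 58°C → primer 2 is higher.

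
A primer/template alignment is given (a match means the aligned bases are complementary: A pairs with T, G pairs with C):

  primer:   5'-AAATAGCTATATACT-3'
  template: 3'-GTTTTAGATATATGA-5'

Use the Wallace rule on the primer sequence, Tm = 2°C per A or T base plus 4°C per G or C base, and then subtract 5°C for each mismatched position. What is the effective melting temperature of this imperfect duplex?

21°C

Primer base counts: A=7, T=5, G=1, C=2 → A+T=12, G+C=3
Perfect-match Tm = 2(12) + 4(3) = 24 + 12 = 36°C
Mismatches (positions where the bases are not complementary): 3 (at positions 1, 4, 6)
Effective Tm = 36 − 3×5 = 36 − 15 = 21°C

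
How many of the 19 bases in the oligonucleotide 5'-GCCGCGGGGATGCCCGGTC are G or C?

16

Base counts: C=7, G=9, T=2, A=1
Total G or C: 9 + 7 = 16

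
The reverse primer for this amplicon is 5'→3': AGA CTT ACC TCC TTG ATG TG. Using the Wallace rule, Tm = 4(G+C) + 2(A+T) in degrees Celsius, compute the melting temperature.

Scanning the sequence gives C=5, T=7, A=4, G=4.
A+T = 11, G+C = 9
Tm = 2(11) + 4(9) = 22 + 36 = 58°C

58°C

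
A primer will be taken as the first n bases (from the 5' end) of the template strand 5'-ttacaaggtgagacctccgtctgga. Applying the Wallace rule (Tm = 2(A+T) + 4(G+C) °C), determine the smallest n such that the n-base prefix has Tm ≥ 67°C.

First 22 bases: TTACAAGGTGAGACCTCCGTCT → Tm = 66°C (< 67°C)
First 23 bases: TTACAAGGTGAGACCTCCGTCTG → Tm = 70°C (≥ 67°C)
Since every base adds ≥2°C, Tm only increases with n, so the threshold is first crossed at n = 23.

n = 23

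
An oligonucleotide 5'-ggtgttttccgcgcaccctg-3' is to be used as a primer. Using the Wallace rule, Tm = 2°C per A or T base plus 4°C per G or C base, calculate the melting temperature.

66°C

Counting bases: T=6, C=7, G=6, A=1
AT pairs contribute 7, GC pairs contribute 13.
Tm = 2(7) + 4(13) = 14 + 52 = 66°C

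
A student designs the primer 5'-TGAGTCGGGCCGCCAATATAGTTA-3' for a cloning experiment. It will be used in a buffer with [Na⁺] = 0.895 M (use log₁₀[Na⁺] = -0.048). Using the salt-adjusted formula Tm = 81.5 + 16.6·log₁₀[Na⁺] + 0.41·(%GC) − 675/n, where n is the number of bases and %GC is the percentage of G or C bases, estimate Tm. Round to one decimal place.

Length n = 24. G=7, C=5, A=6, T=6
G+C = 12, so %GC = 12/24 × 100 = 50%
Salt term: 16.6 × (-0.048) = -0.797
GC term: 0.41 × 50 = 20.5; length term: −675/24 = −28.125
Tm = 81.5 + (-0.797) + 20.5 − 28.125 = 73.078 → 73.1°C

73.1°C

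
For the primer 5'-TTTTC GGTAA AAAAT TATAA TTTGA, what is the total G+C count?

4

Counting bases: G=3, A=10, C=1, T=11
Total G or C: 3 + 1 = 4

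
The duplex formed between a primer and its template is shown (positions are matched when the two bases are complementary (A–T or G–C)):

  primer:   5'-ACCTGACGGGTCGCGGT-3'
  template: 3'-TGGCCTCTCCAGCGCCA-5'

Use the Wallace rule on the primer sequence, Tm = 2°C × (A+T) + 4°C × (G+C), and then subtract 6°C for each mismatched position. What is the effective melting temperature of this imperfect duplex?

Primer base counts: A=2, T=3, G=7, C=5 → A+T=5, G+C=12
Perfect-match Tm = 2(5) + 4(12) = 10 + 48 = 58°C
Mismatches (positions where the bases are not complementary): 3 (at positions 4, 7, 8)
Effective Tm = 58 − 3×6 = 58 − 18 = 40°C

40°C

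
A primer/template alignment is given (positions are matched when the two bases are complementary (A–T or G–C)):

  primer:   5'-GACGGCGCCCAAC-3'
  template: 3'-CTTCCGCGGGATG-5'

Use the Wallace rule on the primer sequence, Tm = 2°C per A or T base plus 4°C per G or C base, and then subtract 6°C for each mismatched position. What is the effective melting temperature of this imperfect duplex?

Primer base counts: A=3, T=0, G=4, C=6 → A+T=3, G+C=10
Perfect-match Tm = 2(3) + 4(10) = 6 + 40 = 46°C
Mismatches (positions where the bases are not complementary): 2 (at positions 3, 11)
Effective Tm = 46 − 2×6 = 46 − 12 = 34°C

34°C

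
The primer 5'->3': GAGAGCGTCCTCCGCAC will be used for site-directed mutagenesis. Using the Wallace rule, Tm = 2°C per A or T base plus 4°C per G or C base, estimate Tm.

58°C

A=3, T=2, C=7, G=5
A+T = 5, G+C = 12
Tm = 2(5) + 4(12) = 10 + 48 = 58°C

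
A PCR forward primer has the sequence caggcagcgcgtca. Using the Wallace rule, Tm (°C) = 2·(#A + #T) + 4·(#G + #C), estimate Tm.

48°C

Base counts: A=3, C=5, T=1, G=5
AT pairs contribute 4, GC pairs contribute 10.
Tm = 2(4) + 4(10) = 8 + 40 = 48°C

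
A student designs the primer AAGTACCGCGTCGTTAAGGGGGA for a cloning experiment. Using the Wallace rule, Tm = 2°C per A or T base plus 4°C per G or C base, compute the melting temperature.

T=4, A=6, G=9, C=4
So N_AT = 10 and N_GC = 13.
Tm = 2×10 + 4×13 = 72°C

72°C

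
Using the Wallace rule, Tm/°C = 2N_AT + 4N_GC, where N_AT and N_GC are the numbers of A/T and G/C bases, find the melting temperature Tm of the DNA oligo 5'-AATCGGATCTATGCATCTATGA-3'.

60°C

A=7, T=7, G=4, C=4
AT pairs contribute 14, GC pairs contribute 8.
Tm = 2×14 + 4×8 = 60°C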